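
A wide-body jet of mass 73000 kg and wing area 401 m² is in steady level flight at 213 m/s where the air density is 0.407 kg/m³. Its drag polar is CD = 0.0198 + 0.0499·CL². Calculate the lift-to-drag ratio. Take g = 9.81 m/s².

L/D = 8.93

Level flight ⇒ L = W = m·g = 73000 × 9.81 = 7.1613×10^5 N.
q = ½ρv² = ½ × 0.407 × 213² = 9233 Pa.
CL = W/(q·S) = 7.1613×10^5 / (9233 × 401) = 0.1934.
CD = 0.0198 + 0.0499 × 0.1934² = 0.02167.
L/D = CL/CD = 0.1934 / 0.02167 = 8.93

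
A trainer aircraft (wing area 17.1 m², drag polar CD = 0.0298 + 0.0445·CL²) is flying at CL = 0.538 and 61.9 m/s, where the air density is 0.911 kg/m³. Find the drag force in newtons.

CD = 0.0298 + 0.0445 × 0.538² = 0.04268
D = ½ρv²S·CD = ½ × 0.911 × 61.9² × 17.1 × 0.04268 = 1270 N

D = 1270 N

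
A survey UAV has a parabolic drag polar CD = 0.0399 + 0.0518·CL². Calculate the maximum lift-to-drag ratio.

For CD = CD0 + K·CL², (L/D)max occurs at CL* = √(CD0/K) and equals 1/(2√(K·CD0)).
(L/D)max = 1/(2√(0.0518 × 0.0399)) = 1/(2 × 0.04546) = 11

(L/D)max = 11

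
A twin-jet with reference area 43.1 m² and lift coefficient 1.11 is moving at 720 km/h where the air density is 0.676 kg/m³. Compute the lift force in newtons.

L = 6.47×10^5 N

Convert speed: v = 720 km/h ÷ 3.6 = 200 m/s.
L = ½ρv²S·CL = ½ × 0.676 × 200² × 43.1 × 1.11 = 6.47×10^5 N ≈ 647 kN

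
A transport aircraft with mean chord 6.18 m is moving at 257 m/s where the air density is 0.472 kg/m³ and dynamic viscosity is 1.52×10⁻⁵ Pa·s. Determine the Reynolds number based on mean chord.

Re = ρ·v·c/μ = 0.472 × 257 × 6.18 / (1.52×10⁻⁵) = 4.93×10^7

Re = 4.93×10^7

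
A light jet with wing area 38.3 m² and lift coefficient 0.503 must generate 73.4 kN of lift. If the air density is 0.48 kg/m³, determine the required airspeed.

L = ½ρv²S·CL ⇒ v = √(2L/(ρ·S·CL))
v = √(2 × 73400 / (0.48 × 38.3 × 0.503)) = √15880 = 126 m/s

v = 126 m/s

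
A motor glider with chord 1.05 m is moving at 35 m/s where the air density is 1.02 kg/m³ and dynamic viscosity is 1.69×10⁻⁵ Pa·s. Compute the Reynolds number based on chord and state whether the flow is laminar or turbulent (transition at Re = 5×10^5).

Re = ρ·v·c/μ = 1.02 × 35 × 1.05 / (1.69×10⁻⁵) = 2.22×10^6
Since 2.22×10^6 > 5×10^5, the flow is turbulent.

Re = 2.22×10^6 (turbulent)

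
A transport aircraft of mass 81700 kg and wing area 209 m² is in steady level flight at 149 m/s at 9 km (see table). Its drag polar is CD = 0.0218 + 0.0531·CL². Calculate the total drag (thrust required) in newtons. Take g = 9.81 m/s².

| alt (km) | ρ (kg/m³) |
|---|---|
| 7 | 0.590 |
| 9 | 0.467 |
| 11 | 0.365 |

At 9 km, from the table: ρ = 0.467 kg/m³.
Weight W = mg = 81700 × 9.81 = 8.0148×10^5 N; in level flight L = W.
q = ½ρv² = ½ × 0.467 × 149² = 5184 Pa.
Required CL = L/(qS) = 8.0148×10^5/(5184·209) = 0.7398.
CD = 0.0218 + 0.0531 × 0.7398² = 0.05086.
D = q·S·CD = 5184 × 209 × 0.05086 = 55100 N

D = 55100 N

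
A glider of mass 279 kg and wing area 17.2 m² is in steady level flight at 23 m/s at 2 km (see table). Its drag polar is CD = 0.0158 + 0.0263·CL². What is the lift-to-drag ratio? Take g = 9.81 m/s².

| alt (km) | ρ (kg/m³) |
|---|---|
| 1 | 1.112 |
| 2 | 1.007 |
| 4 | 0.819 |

At 2 km, from the table: ρ = 1.007 kg/m³.
In steady level flight, lift balances weight: W = mg = 279 × 9.81 = 2737 N.
Dynamic pressure q = 0.5 × 1.007 × 23² = 266.4 Pa.
CL = 2W/(ρv²S) = 2×2737/(1.007×23²×17.2) = 0.5974.
CD = 0.0158 + 0.0263 × 0.5974² = 0.02519.
L/D = CL/CD = 0.5974 / 0.02519 = 23.7

L/D = 23.7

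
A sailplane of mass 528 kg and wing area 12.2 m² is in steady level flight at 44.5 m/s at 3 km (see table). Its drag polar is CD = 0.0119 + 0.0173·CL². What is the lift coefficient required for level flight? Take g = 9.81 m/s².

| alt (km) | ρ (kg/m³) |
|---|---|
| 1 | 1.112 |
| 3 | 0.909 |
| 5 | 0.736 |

At 3 km, from the table: ρ = 0.909 kg/m³.
Level flight ⇒ L = W = m·g = 528 × 9.81 = 5179.7 N.
Dynamic pressure q = 0.5 × 0.909 × 44.5² = 900 Pa.
CL = W/(q·S) = 5179.7 / (900 × 12.2) = 0.4717.

CL = 0.472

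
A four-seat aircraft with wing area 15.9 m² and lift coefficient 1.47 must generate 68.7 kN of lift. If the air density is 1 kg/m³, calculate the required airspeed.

v = 76.7 m/s

L = ½ρv²S·CL ⇒ v = √(2L/(ρ·S·CL))
v = √(2 × 68700 / (1 × 15.9 × 1.47)) = √5879 = 76.7 m/s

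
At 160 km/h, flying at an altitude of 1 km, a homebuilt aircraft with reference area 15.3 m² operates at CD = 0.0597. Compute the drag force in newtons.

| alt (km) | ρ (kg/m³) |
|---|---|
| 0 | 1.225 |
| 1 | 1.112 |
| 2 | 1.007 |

D = 1000 N

At 1 km, from the table: ρ = 1.112 kg/m³.
Convert speed: v = 160 km/h ÷ 3.6 = 44.44 m/s.
D = ½ρv²S·CD = ½ × 1.112 × 44.44² × 15.3 × 0.0597 = 1000 N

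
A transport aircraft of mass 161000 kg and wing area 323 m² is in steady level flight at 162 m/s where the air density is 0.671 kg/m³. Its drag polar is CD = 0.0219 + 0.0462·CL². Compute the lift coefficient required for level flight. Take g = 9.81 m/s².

CL = 0.555

Weight W = mg = 161000 × 9.81 = 1.5794×10^6 N; in level flight L = W.
q = ½ρv² = ½ × 0.671 × 162² = 8805 Pa.
CL = W/(q·S) = 1.5794×10^6 / (8805 × 323) = 0.5554.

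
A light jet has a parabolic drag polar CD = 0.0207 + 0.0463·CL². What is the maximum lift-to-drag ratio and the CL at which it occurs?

For CD = CD0 + K·CL², (L/D)max occurs at CL* = √(CD0/K) and equals 1/(2√(K·CD0)).
(L/D)max = 1/(2√(0.0463 × 0.0207)) = 1/(2 × 0.03096) = 16.2
CL* = √(0.0207/0.0463) = 0.669

(L/D)max = 16.2, at CL = 0.669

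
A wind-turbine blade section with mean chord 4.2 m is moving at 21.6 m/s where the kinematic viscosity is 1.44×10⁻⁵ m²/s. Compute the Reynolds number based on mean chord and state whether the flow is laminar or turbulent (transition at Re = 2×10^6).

Re = 6.3×10^6 (turbulent)

Re = v·c/ν = 21.6 × 4.2 / (1.44×10⁻⁵) = 6.3×10^6
Since 6.3×10^6 > 2×10^6, the flow is turbulent.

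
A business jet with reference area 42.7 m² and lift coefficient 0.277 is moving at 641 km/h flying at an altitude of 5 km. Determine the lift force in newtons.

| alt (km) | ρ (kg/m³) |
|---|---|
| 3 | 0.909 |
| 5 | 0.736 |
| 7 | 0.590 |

L = 1.38×10^5 N

At 5 km, from the table: ρ = 0.736 kg/m³.
Convert speed: v = 641 km/h ÷ 3.6 = 178.1 m/s.
L = ½ρv²S·CL = ½ × 0.736 × 178.1² × 42.7 × 0.277 = 1.38×10^5 N ≈ 138 kN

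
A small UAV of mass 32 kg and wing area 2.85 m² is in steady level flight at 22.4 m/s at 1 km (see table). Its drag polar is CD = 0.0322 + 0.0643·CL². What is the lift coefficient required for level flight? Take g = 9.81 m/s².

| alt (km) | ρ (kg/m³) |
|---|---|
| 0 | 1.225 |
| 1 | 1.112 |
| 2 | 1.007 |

At 1 km, from the table: ρ = 1.112 kg/m³.
Weight W = mg = 32 × 9.81 = 313.92 N; in level flight L = W.
q = ½ρv² = ½ × 1.112 × 22.4² = 279 Pa.
Required CL = L/(qS) = 313.92/(279·2.85) = 0.3948.

CL = 0.395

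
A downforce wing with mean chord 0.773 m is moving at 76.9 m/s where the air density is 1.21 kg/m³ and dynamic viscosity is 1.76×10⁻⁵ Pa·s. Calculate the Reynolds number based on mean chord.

Re = 4.09×10^6

Re = ρ·v·c/μ = 1.21 × 76.9 × 0.773 / (1.76×10⁻⁵) = 4.09×10^6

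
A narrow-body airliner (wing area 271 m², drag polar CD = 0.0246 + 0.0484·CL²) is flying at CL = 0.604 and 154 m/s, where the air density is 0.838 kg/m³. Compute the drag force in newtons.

D = 1.14×10^5 N

CD = 0.0246 + 0.0484 × 0.604² = 0.04226
D = ½ρv²S·CD = ½ × 0.838 × 154² × 271 × 0.04226 = 1.14×10^5 N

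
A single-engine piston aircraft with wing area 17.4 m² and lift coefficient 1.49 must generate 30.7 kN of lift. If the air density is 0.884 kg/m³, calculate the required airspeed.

v = 51.8 m/s

L = ½ρv²S·CL ⇒ v = √(2L/(ρ·S·CL))
v = √(2 × 30700 / (0.884 × 17.4 × 1.49)) = √2679 = 51.8 m/s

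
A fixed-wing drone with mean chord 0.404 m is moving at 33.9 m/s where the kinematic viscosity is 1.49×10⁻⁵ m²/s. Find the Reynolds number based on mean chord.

Re = 9.19×10^5

Re = v·c/ν = 33.9 × 0.404 / (1.49×10⁻⁵) = 9.19×10^5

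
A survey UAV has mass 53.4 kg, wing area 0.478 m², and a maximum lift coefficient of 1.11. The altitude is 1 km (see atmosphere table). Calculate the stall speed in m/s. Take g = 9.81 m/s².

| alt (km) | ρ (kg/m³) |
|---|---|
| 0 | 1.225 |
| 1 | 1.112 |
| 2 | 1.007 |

V_stall = 42.1 m/s

At 1 km, from the table: ρ = 1.112 kg/m³.
Weight W = mg = 53.4 × 9.81 = 523.9 N.
V_stall = √(2W/(ρ·S·CL,max)) = √(2 × 523.9 / (1.112 × 0.478 × 1.11))
V_stall = √1776 = 42.1 m/s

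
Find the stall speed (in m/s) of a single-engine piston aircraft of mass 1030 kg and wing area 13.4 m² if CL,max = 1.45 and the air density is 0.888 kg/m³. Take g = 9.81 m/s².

V_stall = 34.2 m/s

Weight W = mg = 1030 × 9.81 = 10100 N.
V_stall = √(2W/(ρ·S·CL,max)) = √(2 × 10100 / (0.888 × 13.4 × 1.45))
V_stall = √1171 = 34.2 m/s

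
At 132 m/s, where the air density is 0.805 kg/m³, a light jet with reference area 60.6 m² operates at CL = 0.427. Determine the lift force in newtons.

L = 1.81×10^5 N

Dynamic pressure q = ½ρv² = ½ × 0.805 × 132² = 7013 Pa.
L = q·S·CL = 7013 × 60.6 × 0.427 = 1.81×10^5 N ≈ 181 kN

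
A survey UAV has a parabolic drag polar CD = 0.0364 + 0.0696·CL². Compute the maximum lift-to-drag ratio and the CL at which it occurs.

(L/D)max = 9.93, at CL = 0.723

For CD = CD0 + K·CL², (L/D)max occurs at CL* = √(CD0/K) and equals 1/(2√(K·CD0)).
(L/D)max = 1/(2√(0.0696 × 0.0364)) = 1/(2 × 0.05033) = 9.93
CL* = √(0.0364/0.0696) = 0.723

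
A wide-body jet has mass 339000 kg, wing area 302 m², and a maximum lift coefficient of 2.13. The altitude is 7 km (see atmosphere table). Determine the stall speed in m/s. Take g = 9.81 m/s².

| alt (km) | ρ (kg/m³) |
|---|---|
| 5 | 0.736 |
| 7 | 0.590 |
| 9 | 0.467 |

V_stall = 132 m/s

At 7 km, from the table: ρ = 0.590 kg/m³.
Stall occurs when L = W at CL,max. W = mg = 339000 × 9.81 = 3.326×10^6 N.
V_stall = √(2W/(ρ·S·CL,max)) = √(2 × 3.326×10^6 / (0.59 × 302 × 2.13))
V_stall = √17530 = 132 m/s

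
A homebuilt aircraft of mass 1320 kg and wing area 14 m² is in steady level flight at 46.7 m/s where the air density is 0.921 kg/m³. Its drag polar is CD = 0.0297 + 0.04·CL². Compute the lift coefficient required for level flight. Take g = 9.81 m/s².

CL = 0.921

Weight W = mg = 1320 × 9.81 = 12949 N; in level flight L = W.
Dynamic pressure q = 0.5 × 0.921 × 46.7² = 1004 Pa.
Required CL = L/(qS) = 12949/(1004·14) = 0.921.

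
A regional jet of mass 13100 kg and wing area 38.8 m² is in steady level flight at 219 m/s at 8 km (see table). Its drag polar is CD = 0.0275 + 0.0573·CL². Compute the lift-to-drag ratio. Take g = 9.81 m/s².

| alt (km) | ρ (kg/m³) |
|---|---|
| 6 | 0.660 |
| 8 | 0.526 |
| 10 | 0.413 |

At 8 km, from the table: ρ = 0.526 kg/m³.
Weight W = mg = 13100 × 9.81 = 1.2851×10^5 N; in level flight L = W.
Dynamic pressure q = 0.5 × 0.526 × 219² = 12610 Pa.
CL = 2W/(ρv²S) = 2×1.2851×10^5/(0.526×219²×38.8) = 0.2626.
CD = 0.0275 + 0.0573 × 0.2626² = 0.03145.
L/D = CL/CD = 0.2626 / 0.03145 = 8.35

L/D = 8.35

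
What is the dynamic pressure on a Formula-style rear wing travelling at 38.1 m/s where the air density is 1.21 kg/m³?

q = 878 Pa

q = ½ρv² = ½ × 1.21 × 38.1² = 878 Pa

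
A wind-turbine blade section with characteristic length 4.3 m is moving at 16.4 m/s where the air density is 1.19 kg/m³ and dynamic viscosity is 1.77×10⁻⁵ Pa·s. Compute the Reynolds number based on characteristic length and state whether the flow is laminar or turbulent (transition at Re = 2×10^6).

Re = 4.74×10^6 (turbulent)

Re = ρ·v·c/μ = 1.19 × 16.4 × 4.3 / (1.77×10⁻⁵) = 4.74×10^6
Since 4.74×10^6 > 2×10^6, the flow is turbulent.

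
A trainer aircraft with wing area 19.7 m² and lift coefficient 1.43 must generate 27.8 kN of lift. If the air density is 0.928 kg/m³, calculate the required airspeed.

v = 46.1 m/s

L = ½ρv²S·CL ⇒ v = √(2L/(ρ·S·CL))
v = √(2 × 27800 / (0.928 × 19.7 × 1.43)) = √2127 = 46.1 m/s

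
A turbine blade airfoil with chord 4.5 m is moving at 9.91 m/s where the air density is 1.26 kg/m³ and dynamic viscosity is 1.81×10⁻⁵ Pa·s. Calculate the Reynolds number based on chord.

Re = ρ·v·c/μ = 1.26 × 9.91 × 4.5 / (1.81×10⁻⁵) = 3.1×10^6

Re = 3.1×10^6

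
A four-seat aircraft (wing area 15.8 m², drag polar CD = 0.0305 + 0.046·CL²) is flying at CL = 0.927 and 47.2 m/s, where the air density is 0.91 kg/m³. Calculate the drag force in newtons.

CD = 0.0305 + 0.046 × 0.927² = 0.07003
D = ½ρv²S·CD = ½ × 0.91 × 47.2² × 15.8 × 0.07003 = 1120 N

D = 1120 N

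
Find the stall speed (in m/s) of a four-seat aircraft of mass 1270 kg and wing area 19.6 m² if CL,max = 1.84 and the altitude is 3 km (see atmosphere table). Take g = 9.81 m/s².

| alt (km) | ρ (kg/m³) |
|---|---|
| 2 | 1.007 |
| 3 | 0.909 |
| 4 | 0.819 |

V_stall = 27.6 m/s

At 3 km, from the table: ρ = 0.909 kg/m³.
At stall, lift equals weight: L = W = m·g = 1270 × 9.81 = 12460 N.
V_stall = √(2W/(ρ·S·CL,max)) = √(2 × 12460 / (0.909 × 19.6 × 1.84))
V_stall = √760.1 = 27.6 m/s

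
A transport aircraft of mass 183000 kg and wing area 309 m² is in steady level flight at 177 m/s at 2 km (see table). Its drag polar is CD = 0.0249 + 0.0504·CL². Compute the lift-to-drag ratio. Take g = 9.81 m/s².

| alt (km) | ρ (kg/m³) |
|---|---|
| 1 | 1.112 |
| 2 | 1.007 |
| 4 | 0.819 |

L/D = 11.6

At 2 km, from the table: ρ = 1.007 kg/m³.
In steady level flight, lift balances weight: W = mg = 183000 × 9.81 = 1.7952×10^6 N.
q = ½ρv² = ½ × 1.007 × 177² = 15770 Pa.
CL = 2W/(ρv²S) = 2×1.7952×10^6/(1.007×177²×309) = 0.3683.
CD = 0.0249 + 0.0504 × 0.3683² = 0.03174.
L/D = CL/CD = 0.3683 / 0.03174 = 11.6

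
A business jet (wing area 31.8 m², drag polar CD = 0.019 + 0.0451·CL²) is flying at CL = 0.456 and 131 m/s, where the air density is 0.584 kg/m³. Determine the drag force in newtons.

CD = 0.019 + 0.0451 × 0.456² = 0.02838
D = ½ρv²S·CD = ½ × 0.584 × 131² × 31.8 × 0.02838 = 4520 N

D = 4520 N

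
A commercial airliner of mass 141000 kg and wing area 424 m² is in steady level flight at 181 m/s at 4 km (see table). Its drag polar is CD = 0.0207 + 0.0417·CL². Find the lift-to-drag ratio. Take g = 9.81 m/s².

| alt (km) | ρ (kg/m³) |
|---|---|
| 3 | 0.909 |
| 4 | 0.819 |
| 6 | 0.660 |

L/D = 10.5

At 4 km, from the table: ρ = 0.819 kg/m³.
Weight W = mg = 141000 × 9.81 = 1.3832×10^6 N; in level flight L = W.
q = ½ρv² = ½ × 0.819 × 181² = 13420 Pa.
CL = W/(q·S) = 1.3832×10^6 / (13420 × 424) = 0.2432.
CD = 0.0207 + 0.0417 × 0.2432² = 0.02317.
L/D = CL/CD = 0.2432 / 0.02317 = 10.5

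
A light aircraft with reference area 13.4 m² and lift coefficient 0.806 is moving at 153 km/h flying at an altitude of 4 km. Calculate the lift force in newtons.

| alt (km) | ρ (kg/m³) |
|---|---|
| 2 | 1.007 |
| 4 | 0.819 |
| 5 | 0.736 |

L = 7990 N

At 4 km, from the table: ρ = 0.819 kg/m³.
Convert speed: v = 153 km/h ÷ 3.6 = 42.5 m/s.
L = ½ρv²S·CL = ½ × 0.819 × 42.5² × 13.4 × 0.806 = 7990 N ≈ 7.99 kN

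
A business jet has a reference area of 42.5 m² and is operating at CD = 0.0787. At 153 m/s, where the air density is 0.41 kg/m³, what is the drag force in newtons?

D = 16100 N

D = ½ρv²S·CD = ½ × 0.41 × 153² × 42.5 × 0.0787 = 16100 N ≈ 16.1 kN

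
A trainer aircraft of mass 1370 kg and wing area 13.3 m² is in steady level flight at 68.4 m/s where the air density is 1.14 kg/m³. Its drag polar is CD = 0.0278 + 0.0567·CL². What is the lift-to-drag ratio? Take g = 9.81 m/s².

Level flight ⇒ L = W = m·g = 1370 × 9.81 = 13440 N.
q = ½ρv² = ½ × 1.14 × 68.4² = 2667 Pa.
CL = W/(q·S) = 13440 / (2667 × 13.3) = 0.3789.
CD = 0.0278 + 0.0567 × 0.3789² = 0.03594.
L/D = CL/CD = 0.3789 / 0.03594 = 10.5

L/D = 10.5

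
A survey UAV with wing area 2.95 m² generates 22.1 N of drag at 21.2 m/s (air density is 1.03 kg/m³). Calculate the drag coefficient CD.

CD = 0.0324

From D = ½ρv²S·CD, rearranging gives CD = 2D/(ρv²S).
CD = 2 × 22.1 / (1.03 × 21.2² × 2.95) = 0.0324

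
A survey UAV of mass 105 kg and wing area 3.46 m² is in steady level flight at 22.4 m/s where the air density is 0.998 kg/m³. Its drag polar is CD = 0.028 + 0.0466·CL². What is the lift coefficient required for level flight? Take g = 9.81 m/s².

In steady level flight, lift balances weight: W = mg = 105 × 9.81 = 1030 N.
q = ½ρv² = ½ × 0.998 × 22.4² = 250.4 Pa.
Required CL = L/(qS) = 1030/(250.4·3.46) = 1.189.

CL = 1.19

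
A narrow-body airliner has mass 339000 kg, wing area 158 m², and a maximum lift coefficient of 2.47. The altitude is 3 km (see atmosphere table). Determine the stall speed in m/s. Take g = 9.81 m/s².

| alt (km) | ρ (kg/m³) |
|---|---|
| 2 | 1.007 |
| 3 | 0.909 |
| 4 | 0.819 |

At 3 km, from the table: ρ = 0.909 kg/m³.
At stall, lift equals weight: L = W = m·g = 339000 × 9.81 = 3.326×10^6 N.
V_stall = √(2W/(ρ·S·CL,max)) = √(2 × 3.326×10^6 / (0.909 × 158 × 2.47))
V_stall = √18750 = 137 m/s

V_stall = 137 m/s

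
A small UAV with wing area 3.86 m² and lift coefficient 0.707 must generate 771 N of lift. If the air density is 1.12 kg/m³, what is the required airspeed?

L = ½ρv²S·CL ⇒ v = √(2L/(ρ·S·CL))
v = √(2 × 771 / (1.12 × 3.86 × 0.707)) = √504.5 = 22.5 m/s

v = 22.5 m/s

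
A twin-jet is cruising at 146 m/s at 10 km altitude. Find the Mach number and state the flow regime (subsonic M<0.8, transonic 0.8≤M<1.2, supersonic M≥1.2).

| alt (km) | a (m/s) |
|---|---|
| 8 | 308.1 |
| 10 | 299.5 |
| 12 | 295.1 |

M = 0.487 (subsonic)

At 10 km, from the table: a = 299.5 m/s.
M = v/a = 146 / 299.5 = 0.487
M = 0.487 → subsonic.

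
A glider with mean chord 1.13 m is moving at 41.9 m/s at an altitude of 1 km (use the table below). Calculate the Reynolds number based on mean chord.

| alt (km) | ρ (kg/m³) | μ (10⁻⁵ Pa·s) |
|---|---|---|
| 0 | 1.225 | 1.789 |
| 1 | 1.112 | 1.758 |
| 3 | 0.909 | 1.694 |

At 1 km, from the table: ρ = 1.112 kg/m³, μ = 1.758×10⁻⁵ Pa·s.
Re = ρ·v·c/μ = 1.112 × 41.9 × 1.13 / (1.758×10⁻⁵) = 2.99×10^6

Re = 2.99×10^6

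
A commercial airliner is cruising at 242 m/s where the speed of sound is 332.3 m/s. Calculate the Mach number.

M = v/a = 242 / 332.3 = 0.728

M = 0.728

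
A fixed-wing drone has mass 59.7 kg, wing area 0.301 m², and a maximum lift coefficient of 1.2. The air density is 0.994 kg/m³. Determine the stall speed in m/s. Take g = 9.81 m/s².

V_stall = 57.1 m/s

Weight W = mg = 59.7 × 9.81 = 585.7 N.
From L = ½ρV²S·CL,max = W: V_stall = √(2W/(ρSCL,max)) = √(2·585.7/(0.994·0.301·1.2))
V_stall = √3262 = 57.1 m/s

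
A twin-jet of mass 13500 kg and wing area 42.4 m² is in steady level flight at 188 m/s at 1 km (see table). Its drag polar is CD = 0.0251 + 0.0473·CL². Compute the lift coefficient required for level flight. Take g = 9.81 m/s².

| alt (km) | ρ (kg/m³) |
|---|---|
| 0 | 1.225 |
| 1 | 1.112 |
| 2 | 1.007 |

CL = 0.159

At 1 km, from the table: ρ = 1.112 kg/m³.
Weight W = mg = 13500 × 9.81 = 1.3244×10^5 N; in level flight L = W.
Dynamic pressure q = 0.5 × 1.112 × 188² = 19650 Pa.
CL = W/(q·S) = 1.3244×10^5 / (19650 × 42.4) = 0.1589.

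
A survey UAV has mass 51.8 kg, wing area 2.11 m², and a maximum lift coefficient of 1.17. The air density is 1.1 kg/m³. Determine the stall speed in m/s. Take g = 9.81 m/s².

Weight W = mg = 51.8 × 9.81 = 508.2 N.
From L = ½ρV²S·CL,max = W: V_stall = √(2W/(ρSCL,max)) = √(2·508.2/(1.1·2.11·1.17))
V_stall = √374.3 = 19.3 m/s

V_stall = 19.3 m/s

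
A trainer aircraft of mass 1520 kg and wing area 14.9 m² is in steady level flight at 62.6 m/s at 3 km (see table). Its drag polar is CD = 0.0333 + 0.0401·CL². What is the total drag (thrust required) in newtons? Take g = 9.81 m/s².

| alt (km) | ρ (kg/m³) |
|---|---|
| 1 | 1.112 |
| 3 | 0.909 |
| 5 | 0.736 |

D = 1220 N

At 3 km, from the table: ρ = 0.909 kg/m³.
Weight W = mg = 1520 × 9.81 = 14911 N; in level flight L = W.
q = ½ρv² = ½ × 0.909 × 62.6² = 1781 Pa.
CL = 2W/(ρv²S) = 2×14911/(0.909×62.6²×14.9) = 0.5619.
CD = 0.0333 + 0.0401 × 0.5619² = 0.04596.
D = q·S·CD = 1781 × 14.9 × 0.04596 = 1220 N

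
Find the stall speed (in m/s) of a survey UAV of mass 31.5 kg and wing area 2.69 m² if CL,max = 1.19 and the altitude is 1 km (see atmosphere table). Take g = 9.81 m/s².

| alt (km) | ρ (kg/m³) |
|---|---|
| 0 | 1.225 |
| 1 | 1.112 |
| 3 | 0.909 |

V_stall = 13.2 m/s

At 1 km, from the table: ρ = 1.112 kg/m³.
At stall, lift equals weight: L = W = m·g = 31.5 × 9.81 = 309 N.
From L = ½ρV²S·CL,max = W: V_stall = √(2W/(ρSCL,max)) = √(2·309/(1.112·2.69·1.19))
V_stall = √173.6 = 13.2 m/s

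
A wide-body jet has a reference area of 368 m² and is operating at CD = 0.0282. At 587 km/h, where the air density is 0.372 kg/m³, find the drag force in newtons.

Convert speed: v = 587 km/h ÷ 3.6 = 163.1 m/s.
Dynamic pressure q = ½ρv² = ½ × 0.372 × 163.1² = 4945 Pa.
D = q·S·CD = 4945 × 368 × 0.0282 = 51300 N ≈ 51.3 kN

D = 51300 N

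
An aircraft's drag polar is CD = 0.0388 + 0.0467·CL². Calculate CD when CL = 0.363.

CD = 0.0388 + 0.0467 × 0.363² = 0.0388 + 0.006154 = 0.045

CD = 0.045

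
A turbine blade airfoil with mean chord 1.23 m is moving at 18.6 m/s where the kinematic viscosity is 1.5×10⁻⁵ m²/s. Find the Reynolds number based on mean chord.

Re = v·c/ν = 18.6 × 1.23 / (1.5×10⁻⁵) = 1.53×10^6

Re = 1.53×10^6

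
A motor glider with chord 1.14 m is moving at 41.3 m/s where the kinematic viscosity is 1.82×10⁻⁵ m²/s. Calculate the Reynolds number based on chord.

Re = v·c/ν = 41.3 × 1.14 / (1.82×10⁻⁵) = 2.59×10^6

Re = 2.59×10^6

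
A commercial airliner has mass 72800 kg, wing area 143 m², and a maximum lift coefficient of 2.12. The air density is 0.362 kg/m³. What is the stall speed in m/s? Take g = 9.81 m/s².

V_stall = 114 m/s

Stall occurs when L = W at CL,max. W = mg = 72800 × 9.81 = 7.142×10^5 N.
V_stall = √(2W/(ρ·S·CL,max)) = √(2 × 7.142×10^5 / (0.362 × 143 × 2.12))
V_stall = √13020 = 114 m/s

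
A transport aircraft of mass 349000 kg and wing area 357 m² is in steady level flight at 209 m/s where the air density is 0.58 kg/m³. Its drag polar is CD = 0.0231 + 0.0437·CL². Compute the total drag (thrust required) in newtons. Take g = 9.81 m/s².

D = 2.18×10^5 N

Weight W = mg = 349000 × 9.81 = 3.4237×10^6 N; in level flight L = W.
q = ½ρv² = ½ × 0.58 × 209² = 12670 Pa.
Required CL = L/(qS) = 3.4237×10^6/(12670·357) = 0.7571.
CD = 0.0231 + 0.0437 × 0.7571² = 0.04815.
D = q·S·CD = 12670 × 357 × 0.04815 = 2.177×10^5 N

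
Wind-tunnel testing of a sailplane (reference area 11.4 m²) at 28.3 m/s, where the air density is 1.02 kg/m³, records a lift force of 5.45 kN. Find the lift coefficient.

CL = 1.17

From L = ½ρv²S·CL, rearranging gives CL = 2L/(ρv²S).
CL = 2 × 5450 / (1.02 × 28.3² × 11.4) = 1.17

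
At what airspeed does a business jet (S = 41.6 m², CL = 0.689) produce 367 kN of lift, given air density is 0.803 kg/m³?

v = 179 m/s

L = ½ρv²S·CL ⇒ v = √(2L/(ρ·S·CL))
v = √(2 × 3.67×10^5 / (0.803 × 41.6 × 0.689)) = √31890 = 179 m/s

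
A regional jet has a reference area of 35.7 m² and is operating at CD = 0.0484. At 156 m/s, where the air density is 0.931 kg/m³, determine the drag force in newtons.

D = ½ρv²S·CD = ½ × 0.931 × 156² × 35.7 × 0.0484 = 19600 N ≈ 19.6 kN

D = 19600 N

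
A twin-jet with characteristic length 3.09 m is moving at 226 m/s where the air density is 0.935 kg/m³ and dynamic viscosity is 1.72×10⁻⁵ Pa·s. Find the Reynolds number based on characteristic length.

Re = ρ·v·c/μ = 0.935 × 226 × 3.09 / (1.72×10⁻⁵) = 3.8×10^7

Re = 3.8×10^7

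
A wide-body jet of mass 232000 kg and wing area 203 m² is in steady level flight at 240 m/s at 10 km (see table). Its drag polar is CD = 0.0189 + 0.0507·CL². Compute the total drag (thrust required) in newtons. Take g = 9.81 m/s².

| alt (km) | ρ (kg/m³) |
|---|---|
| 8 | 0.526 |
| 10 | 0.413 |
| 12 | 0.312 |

D = 1.54×10^5 N

At 10 km, from the table: ρ = 0.413 kg/m³.
Level flight ⇒ L = W = m·g = 232000 × 9.81 = 2.2759×10^6 N.
Dynamic pressure q = 0.5 × 0.413 × 240² = 11890 Pa.
CL = 2W/(ρv²S) = 2×2.2759×10^6/(0.413×240²×203) = 0.9426.
CD = 0.0189 + 0.0507 × 0.9426² = 0.06394.
D = q·S·CD = 11890 × 203 × 0.06394 = 1.544×10^5 N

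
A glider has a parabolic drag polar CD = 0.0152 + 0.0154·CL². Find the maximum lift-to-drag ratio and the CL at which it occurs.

For CD = CD0 + K·CL², (L/D)max occurs at CL* = √(CD0/K) and equals 1/(2√(K·CD0)).
(L/D)max = 1/(2√(0.0154 × 0.0152)) = 1/(2 × 0.0153) = 32.7
CL* = √(0.0152/0.0154) = 0.993

(L/D)max = 32.7, at CL = 0.993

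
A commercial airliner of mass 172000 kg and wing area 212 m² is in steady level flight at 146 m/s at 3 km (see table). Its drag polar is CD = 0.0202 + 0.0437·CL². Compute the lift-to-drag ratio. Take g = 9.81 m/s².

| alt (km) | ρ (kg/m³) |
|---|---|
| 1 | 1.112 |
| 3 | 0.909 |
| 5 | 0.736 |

L/D = 16.5

At 3 km, from the table: ρ = 0.909 kg/m³.
In steady level flight, lift balances weight: W = mg = 172000 × 9.81 = 1.6873×10^6 N.
q = ½ρv² = ½ × 0.909 × 146² = 9688 Pa.
CL = W/(q·S) = 1.6873×10^6 / (9688 × 212) = 0.8215.
CD = 0.0202 + 0.0437 × 0.8215² = 0.04969.
L/D = CL/CD = 0.8215 / 0.04969 = 16.5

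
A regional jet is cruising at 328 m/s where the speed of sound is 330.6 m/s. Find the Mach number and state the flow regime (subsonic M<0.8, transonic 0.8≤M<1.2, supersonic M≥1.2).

M = 0.992 (transonic)

M = v/a = 328 / 330.6 = 0.992
M = 0.992 → transonic.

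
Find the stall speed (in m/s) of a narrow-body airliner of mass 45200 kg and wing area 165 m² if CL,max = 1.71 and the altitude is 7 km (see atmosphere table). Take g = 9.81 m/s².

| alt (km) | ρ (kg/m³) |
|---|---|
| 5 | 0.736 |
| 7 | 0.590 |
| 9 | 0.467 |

V_stall = 73 m/s

At 7 km, from the table: ρ = 0.590 kg/m³.
Stall occurs when L = W at CL,max. W = mg = 45200 × 9.81 = 4.434×10^5 N.
From L = ½ρV²S·CL,max = W: V_stall = √(2W/(ρSCL,max)) = √(2·4.434×10^5/(0.59·165·1.71))
V_stall = √5327 = 73 m/s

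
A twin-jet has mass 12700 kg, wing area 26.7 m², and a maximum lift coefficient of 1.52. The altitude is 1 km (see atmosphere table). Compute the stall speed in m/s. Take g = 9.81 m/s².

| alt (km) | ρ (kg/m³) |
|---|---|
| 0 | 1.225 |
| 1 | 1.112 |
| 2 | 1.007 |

At 1 km, from the table: ρ = 1.112 kg/m³.
Weight W = mg = 12700 × 9.81 = 1.246×10^5 N.
V_stall = √(2W/(ρ·S·CL,max)) = √(2 × 1.246×10^5 / (1.112 × 26.7 × 1.52))
V_stall = √5521 = 74.3 m/s

V_stall = 74.3 m/s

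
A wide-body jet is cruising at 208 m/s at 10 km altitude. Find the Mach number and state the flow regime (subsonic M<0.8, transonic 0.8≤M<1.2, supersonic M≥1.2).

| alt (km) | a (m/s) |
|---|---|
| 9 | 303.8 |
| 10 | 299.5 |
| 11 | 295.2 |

M = 0.694 (subsonic)

At 10 km, from the table: a = 299.5 m/s.
M = v/a = 208 / 299.5 = 0.694
M = 0.694 → subsonic.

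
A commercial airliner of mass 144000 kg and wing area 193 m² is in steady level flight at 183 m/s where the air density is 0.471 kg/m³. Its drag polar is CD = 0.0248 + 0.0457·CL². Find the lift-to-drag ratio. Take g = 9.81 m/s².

In steady level flight, lift balances weight: W = mg = 144000 × 9.81 = 1.4126×10^6 N.
q = ½ρv² = ½ × 0.471 × 183² = 7887 Pa.
Required CL = L/(qS) = 1.4126×10^6/(7887·193) = 0.9281.
CD = 0.0248 + 0.0457 × 0.9281² = 0.06416.
L/D = CL/CD = 0.9281 / 0.06416 = 14.5

L/D = 14.5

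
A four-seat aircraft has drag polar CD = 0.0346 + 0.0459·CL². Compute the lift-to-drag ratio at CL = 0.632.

L/D = 11.9

CD = 0.0346 + 0.0459 × 0.632² = 0.05293
L/D = CL/CD = 0.632 / 0.05293 = 11.9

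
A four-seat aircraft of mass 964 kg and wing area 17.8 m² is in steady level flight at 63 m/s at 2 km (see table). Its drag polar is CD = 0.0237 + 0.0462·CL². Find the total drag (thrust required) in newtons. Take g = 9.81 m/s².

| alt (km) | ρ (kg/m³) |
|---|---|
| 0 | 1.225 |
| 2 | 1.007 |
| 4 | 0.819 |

At 2 km, from the table: ρ = 1.007 kg/m³.
Weight W = mg = 964 × 9.81 = 9456.8 N; in level flight L = W.
q = ½ρv² = ½ × 1.007 × 63² = 1998 Pa.
Required CL = L/(qS) = 9456.8/(1998·17.8) = 0.2659.
CD = 0.0237 + 0.0462 × 0.2659² = 0.02697.
D = q·S·CD = 1998 × 17.8 × 0.02697 = 959.2 N

D = 959 N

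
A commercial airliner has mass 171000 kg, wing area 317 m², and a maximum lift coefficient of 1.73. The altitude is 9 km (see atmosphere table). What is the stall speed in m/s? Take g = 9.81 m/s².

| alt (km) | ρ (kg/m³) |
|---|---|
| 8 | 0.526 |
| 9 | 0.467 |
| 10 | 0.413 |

V_stall = 114 m/s

At 9 km, from the table: ρ = 0.467 kg/m³.
Stall occurs when L = W at CL,max. W = mg = 171000 × 9.81 = 1.678×10^6 N.
V_stall = √(2W/(ρ·S·CL,max)) = √(2 × 1.678×10^6 / (0.467 × 317 × 1.73))
V_stall = √13100 = 114 m/s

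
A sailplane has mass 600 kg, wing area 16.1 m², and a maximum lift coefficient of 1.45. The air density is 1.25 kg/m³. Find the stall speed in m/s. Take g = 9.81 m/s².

V_stall = 20.1 m/s

Stall occurs when L = W at CL,max. W = mg = 600 × 9.81 = 5886 N.
From L = ½ρV²S·CL,max = W: V_stall = √(2W/(ρSCL,max)) = √(2·5886/(1.25·16.1·1.45))
V_stall = √403.4 = 20.1 m/s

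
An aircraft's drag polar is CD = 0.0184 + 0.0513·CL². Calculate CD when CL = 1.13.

CD = 0.0839

CD = 0.0184 + 0.0513 × 1.13² = 0.0184 + 0.0655 = 0.0839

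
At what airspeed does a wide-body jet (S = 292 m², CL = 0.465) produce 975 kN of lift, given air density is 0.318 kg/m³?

L = ½ρv²S·CL ⇒ v = √(2L/(ρ·S·CL))
v = √(2 × 9.75×10^5 / (0.318 × 292 × 0.465)) = √45160 = 213 m/s

v = 213 m/s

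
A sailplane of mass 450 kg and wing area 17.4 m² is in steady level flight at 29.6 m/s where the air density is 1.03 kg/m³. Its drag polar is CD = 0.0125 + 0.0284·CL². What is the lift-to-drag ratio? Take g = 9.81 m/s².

L/D = 26.2

In steady level flight, lift balances weight: W = mg = 450 × 9.81 = 4414.5 N.
q = ½ρv² = ½ × 1.03 × 29.6² = 451.2 Pa.
CL = 2W/(ρv²S) = 2×4414.5/(1.03×29.6²×17.4) = 0.5623.
CD = 0.0125 + 0.0284 × 0.5623² = 0.02148.
L/D = CL/CD = 0.5623 / 0.02148 = 26.2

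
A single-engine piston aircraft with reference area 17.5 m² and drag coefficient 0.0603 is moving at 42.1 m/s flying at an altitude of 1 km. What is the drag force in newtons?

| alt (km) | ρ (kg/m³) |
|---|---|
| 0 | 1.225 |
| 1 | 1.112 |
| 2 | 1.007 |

D = 1040 N

At 1 km, from the table: ρ = 1.112 kg/m³.
D = ½ρv²S·CD = ½ × 1.112 × 42.1² × 17.5 × 0.0603 = 1040 N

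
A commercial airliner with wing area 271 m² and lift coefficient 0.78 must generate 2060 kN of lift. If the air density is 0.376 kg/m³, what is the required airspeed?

L = ½ρv²S·CL ⇒ v = √(2L/(ρ·S·CL))
v = √(2 × 2.06×10^6 / (0.376 × 271 × 0.78)) = √51840 = 228 m/s

v = 228 m/s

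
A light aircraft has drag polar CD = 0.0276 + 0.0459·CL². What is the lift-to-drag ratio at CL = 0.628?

L/D = 13.7

CD = 0.0276 + 0.0459 × 0.628² = 0.0457
L/D = CL/CD = 0.628 / 0.0457 = 13.7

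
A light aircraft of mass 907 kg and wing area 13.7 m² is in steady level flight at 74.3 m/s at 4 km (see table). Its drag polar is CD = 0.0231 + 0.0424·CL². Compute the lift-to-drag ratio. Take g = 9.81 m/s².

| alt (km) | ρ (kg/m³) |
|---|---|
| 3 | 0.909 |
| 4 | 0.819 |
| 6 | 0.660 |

L/D = 10.8

At 4 km, from the table: ρ = 0.819 kg/m³.
Level flight ⇒ L = W = m·g = 907 × 9.81 = 8897.7 N.
q = ½ρv² = ½ × 0.819 × 74.3² = 2261 Pa.
CL = 2W/(ρv²S) = 2×8897.7/(0.819×74.3²×13.7) = 0.2873.
CD = 0.0231 + 0.0424 × 0.2873² = 0.0266.
L/D = CL/CD = 0.2873 / 0.0266 = 10.8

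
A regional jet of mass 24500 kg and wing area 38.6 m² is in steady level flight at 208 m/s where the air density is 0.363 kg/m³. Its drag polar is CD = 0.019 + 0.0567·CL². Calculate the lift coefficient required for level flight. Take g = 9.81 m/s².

Level flight ⇒ L = W = m·g = 24500 × 9.81 = 2.4034×10^5 N.
Dynamic pressure q = 0.5 × 0.363 × 208² = 7852 Pa.
CL = W/(q·S) = 2.4034×10^5 / (7852 × 38.6) = 0.7929.

CL = 0.793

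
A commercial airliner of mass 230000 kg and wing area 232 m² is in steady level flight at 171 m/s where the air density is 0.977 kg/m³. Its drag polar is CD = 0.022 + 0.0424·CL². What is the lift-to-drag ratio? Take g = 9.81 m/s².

L/D = 16.3

Level flight ⇒ L = W = m·g = 230000 × 9.81 = 2.2563×10^6 N.
q = ½ρv² = ½ × 0.977 × 171² = 14280 Pa.
CL = W/(q·S) = 2.2563×10^6 / (14280 × 232) = 0.6809.
CD = 0.022 + 0.0424 × 0.6809² = 0.04165.
L/D = CL/CD = 0.6809 / 0.04165 = 16.3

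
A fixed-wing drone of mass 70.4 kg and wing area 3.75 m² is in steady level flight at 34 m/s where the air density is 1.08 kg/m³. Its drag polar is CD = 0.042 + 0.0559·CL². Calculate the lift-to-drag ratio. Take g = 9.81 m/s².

L/D = 6.3

Weight W = mg = 70.4 × 9.81 = 690.62 N; in level flight L = W.
q = ½ρv² = ½ × 1.08 × 34² = 624.2 Pa.
CL = W/(q·S) = 690.62 / (624.2 × 3.75) = 0.295.
CD = 0.042 + 0.0559 × 0.295² = 0.04687.
L/D = CL/CD = 0.295 / 0.04687 = 6.3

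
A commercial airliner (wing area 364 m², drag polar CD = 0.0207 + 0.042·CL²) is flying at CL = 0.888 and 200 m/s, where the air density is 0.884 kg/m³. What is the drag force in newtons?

D = 3.46×10^5 N

CD = 0.0207 + 0.042 × 0.888² = 0.05382
D = ½ρv²S·CD = ½ × 0.884 × 200² × 364 × 0.05382 = 3.46×10^5 N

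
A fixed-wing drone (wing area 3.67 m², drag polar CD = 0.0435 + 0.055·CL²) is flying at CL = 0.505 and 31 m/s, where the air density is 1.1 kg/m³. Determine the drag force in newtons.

D = 112 N

CD = 0.0435 + 0.055 × 0.505² = 0.05753
D = ½ρv²S·CD = ½ × 1.1 × 31² × 3.67 × 0.05753 = 112 N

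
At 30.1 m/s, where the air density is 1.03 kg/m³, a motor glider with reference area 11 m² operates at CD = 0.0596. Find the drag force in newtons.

D = 306 N

D = ½ρv²S·CD = ½ × 1.03 × 30.1² × 11 × 0.0596 = 306 N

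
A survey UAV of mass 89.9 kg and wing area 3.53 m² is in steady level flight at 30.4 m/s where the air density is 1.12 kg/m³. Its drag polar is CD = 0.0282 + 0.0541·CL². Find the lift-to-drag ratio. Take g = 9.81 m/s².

L/D = 11.8

Weight W = mg = 89.9 × 9.81 = 881.92 N; in level flight L = W.
Dynamic pressure q = 0.5 × 1.12 × 30.4² = 517.5 Pa.
Required CL = L/(qS) = 881.92/(517.5·3.53) = 0.4827.
CD = 0.0282 + 0.0541 × 0.4827² = 0.04081.
L/D = CL/CD = 0.4827 / 0.04081 = 11.8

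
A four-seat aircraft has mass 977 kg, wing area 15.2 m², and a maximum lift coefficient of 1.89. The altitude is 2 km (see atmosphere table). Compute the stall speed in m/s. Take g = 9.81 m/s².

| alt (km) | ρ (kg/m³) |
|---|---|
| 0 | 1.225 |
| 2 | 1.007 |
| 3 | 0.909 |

V_stall = 25.7 m/s

At 2 km, from the table: ρ = 1.007 kg/m³.
Stall occurs when L = W at CL,max. W = mg = 977 × 9.81 = 9584 N.
From L = ½ρV²S·CL,max = W: V_stall = √(2W/(ρSCL,max)) = √(2·9584/(1.007·15.2·1.89))
V_stall = √662.6 = 25.7 m/s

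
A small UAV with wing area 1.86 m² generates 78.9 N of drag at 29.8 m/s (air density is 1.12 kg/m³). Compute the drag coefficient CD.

From D = ½ρv²S·CD, rearranging gives CD = 2D/(ρv²S).
CD = 2 × 78.9 / (1.12 × 29.8² × 1.86) = 0.0853

CD = 0.0853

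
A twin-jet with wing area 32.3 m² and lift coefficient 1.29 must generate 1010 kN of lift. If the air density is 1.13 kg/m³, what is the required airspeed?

v = 207 m/s

L = ½ρv²S·CL ⇒ v = √(2L/(ρ·S·CL))
v = √(2 × 1.01×10^6 / (1.13 × 32.3 × 1.29)) = √42900 = 207 m/s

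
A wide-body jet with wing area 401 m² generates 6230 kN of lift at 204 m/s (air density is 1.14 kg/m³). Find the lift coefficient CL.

CL = 0.655

From L = ½ρv²S·CL, rearranging gives CL = 2L/(ρv²S).
CL = 2 × 6.23×10^6 / (1.14 × 204² × 401) = 0.655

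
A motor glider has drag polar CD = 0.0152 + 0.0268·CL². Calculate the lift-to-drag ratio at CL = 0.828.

L/D = 24.7

CD = 0.0152 + 0.0268 × 0.828² = 0.03357
L/D = CL/CD = 0.828 / 0.03357 = 24.7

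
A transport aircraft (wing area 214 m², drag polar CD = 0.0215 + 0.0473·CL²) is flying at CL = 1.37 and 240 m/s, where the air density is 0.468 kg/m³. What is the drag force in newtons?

D = 3.18×10^5 N

CD = 0.0215 + 0.0473 × 1.37² = 0.1103
D = ½ρv²S·CD = ½ × 0.468 × 240² × 214 × 0.1103 = 3.18×10^5 N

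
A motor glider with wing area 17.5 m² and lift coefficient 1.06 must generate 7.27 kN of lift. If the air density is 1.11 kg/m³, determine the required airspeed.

L = ½ρv²S·CL ⇒ v = √(2L/(ρ·S·CL))
v = √(2 × 7270 / (1.11 × 17.5 × 1.06)) = √706.2 = 26.6 m/s

v = 26.6 m/s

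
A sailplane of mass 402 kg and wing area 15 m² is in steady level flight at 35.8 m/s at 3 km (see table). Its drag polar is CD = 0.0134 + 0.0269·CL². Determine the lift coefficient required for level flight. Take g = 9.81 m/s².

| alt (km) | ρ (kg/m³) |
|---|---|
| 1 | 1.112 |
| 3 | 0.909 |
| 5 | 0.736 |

At 3 km, from the table: ρ = 0.909 kg/m³.
In steady level flight, lift balances weight: W = mg = 402 × 9.81 = 3943.6 N.
Dynamic pressure q = 0.5 × 0.909 × 35.8² = 582.5 Pa.
CL = 2W/(ρv²S) = 2×3943.6/(0.909×35.8²×15) = 0.4513.

CL = 0.451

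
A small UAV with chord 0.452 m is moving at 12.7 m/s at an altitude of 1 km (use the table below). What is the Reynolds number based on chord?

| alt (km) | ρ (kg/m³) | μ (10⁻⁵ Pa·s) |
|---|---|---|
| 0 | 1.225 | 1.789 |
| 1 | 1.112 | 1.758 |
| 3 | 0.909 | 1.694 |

At 1 km, from the table: ρ = 1.112 kg/m³, μ = 1.758×10⁻⁵ Pa·s.
Re = ρ·v·c/μ = 1.112 × 12.7 × 0.452 / (1.758×10⁻⁵) = 3.63×10^5

Re = 3.63×10^5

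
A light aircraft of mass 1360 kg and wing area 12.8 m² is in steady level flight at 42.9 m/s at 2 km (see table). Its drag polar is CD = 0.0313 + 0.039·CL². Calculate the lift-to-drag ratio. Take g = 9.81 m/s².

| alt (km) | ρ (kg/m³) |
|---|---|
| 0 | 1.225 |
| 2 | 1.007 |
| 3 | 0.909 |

L/D = 13.9

At 2 km, from the table: ρ = 1.007 kg/m³.
In steady level flight, lift balances weight: W = mg = 1360 × 9.81 = 13342 N.
q = ½ρv² = ½ × 1.007 × 42.9² = 926.6 Pa.
CL = W/(q·S) = 13342 / (926.6 × 12.8) = 1.125.
CD = 0.0313 + 0.039 × 1.125² = 0.08064.
L/D = CL/CD = 1.125 / 0.08064 = 13.9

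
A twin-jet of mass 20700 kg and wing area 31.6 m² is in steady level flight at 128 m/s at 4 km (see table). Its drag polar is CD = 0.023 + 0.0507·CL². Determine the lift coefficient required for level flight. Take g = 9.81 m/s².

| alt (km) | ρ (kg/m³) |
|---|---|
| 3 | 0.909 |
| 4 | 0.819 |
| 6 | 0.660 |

CL = 0.958

At 4 km, from the table: ρ = 0.819 kg/m³.
Level flight ⇒ L = W = m·g = 20700 × 9.81 = 2.0307×10^5 N.
Dynamic pressure q = 0.5 × 0.819 × 128² = 6709 Pa.
CL = W/(q·S) = 2.0307×10^5 / (6709 × 31.6) = 0.9578.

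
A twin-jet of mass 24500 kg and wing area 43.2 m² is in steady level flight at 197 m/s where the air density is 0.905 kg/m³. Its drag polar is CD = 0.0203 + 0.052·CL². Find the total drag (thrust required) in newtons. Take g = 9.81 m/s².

D = 19400 N

Weight W = mg = 24500 × 9.81 = 2.4034×10^5 N; in level flight L = W.
Dynamic pressure q = 0.5 × 0.905 × 197² = 17560 Pa.
Required CL = L/(qS) = 2.4034×10^5/(17560·43.2) = 0.3168.
CD = 0.0203 + 0.052 × 0.3168² = 0.02552.
D = q·S·CD = 17560 × 43.2 × 0.02552 = 19360 N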